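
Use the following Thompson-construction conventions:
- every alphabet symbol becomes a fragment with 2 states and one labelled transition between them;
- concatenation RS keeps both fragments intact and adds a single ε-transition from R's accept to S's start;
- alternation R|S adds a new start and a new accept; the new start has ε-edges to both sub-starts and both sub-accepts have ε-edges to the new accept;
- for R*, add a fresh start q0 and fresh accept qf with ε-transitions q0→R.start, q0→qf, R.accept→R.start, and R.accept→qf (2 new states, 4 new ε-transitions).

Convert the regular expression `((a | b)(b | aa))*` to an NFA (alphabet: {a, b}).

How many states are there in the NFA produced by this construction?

16

Recursing over subexpressions:
Each of the 5 symbol leaves contributes a 2-state fragment.
  a | b = 6 states
  aa = 4 states
  b | aa = 8 states
  (a | b)(b | aa) = 14 states
  ((a | b)(b | aa))* = 16 states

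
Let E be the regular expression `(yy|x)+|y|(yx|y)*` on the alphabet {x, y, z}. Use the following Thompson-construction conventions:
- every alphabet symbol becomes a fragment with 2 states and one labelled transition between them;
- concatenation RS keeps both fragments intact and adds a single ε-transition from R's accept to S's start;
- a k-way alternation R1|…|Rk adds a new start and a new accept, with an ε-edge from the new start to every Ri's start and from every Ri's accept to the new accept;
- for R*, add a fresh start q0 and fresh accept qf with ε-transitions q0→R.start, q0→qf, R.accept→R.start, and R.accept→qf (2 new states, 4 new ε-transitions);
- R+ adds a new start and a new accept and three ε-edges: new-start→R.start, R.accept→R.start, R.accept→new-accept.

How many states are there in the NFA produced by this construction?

Per subexpression:
Each of the 7 symbol leaves contributes a 2-state fragment.
  yy = 4 states
  yy|x = 8 states
  (yy|x)+ = 10 states
  yx = 4 states
  yx|y = 8 states
  (yx|y)* = 10 states
  (yy|x)+|y|(yx|y)* = 24 states

24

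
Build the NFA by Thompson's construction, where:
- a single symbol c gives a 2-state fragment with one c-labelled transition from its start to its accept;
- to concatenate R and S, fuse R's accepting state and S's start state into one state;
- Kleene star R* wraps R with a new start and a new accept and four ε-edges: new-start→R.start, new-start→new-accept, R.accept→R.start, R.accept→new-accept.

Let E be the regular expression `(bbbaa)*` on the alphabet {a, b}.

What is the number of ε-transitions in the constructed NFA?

Recursing over subexpressions:
Each of the 5 symbol leaves contributes 0 ε-transitions.
  bbbaa → 0 ε-transitions
  (bbbaa)* → 4 ε-transitions

4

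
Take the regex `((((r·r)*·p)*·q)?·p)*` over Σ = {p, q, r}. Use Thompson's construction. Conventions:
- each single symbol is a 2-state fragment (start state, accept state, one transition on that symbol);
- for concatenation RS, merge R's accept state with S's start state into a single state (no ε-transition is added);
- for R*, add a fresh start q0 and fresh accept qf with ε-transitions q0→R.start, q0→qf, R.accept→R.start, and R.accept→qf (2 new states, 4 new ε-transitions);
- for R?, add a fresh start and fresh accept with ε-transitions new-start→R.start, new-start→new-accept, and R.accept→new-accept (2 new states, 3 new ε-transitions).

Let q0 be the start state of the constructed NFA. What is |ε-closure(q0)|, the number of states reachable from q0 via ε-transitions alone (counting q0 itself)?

Work bottom-up. For each fragment F, track |ε-closure(F.start)| and whether F's accept lies in that closure (i.e. whether F accepts ε). A single-symbol fragment has closure size 1 and does not accept ε.
  r·r : same as the first factor's closure: |ε-closure| = 1
  (r·r)* : the star's fresh start ε-reaches both the body's start and the fresh accept: |ε-closure| = 2 + 1 = 3
  (r·r)*·p : the left operand accepts ε, so the closure extends into the next operand (the shared merged state is already counted); |ε-closure| = 3 + (1−1) = 3
  ((r·r)*·p)* : |ε-closure| = 1 (new start) + 3 (body) + 1 (new accept) = 5
  ((r·r)*·p)*·q : the left operand accepts ε, so the closure extends into the next operand (the shared merged state is already counted); |ε-closure| = 5 + (1−1) = 5
  (((r·r)*·p)*·q)? : new start has ε-edges to the inner start and to the new accept, so |ε-closure| = 2 + 5 = 7
  (((r·r)*·p)*·q)?·p : |ε-closure| = 7 + (1−1) = 7 (closure spills across the concat boundary because the left factor accepts ε)
  ((((r·r)*·p)*·q)?·p)* : the star's fresh start ε-reaches both the body's start and the fresh accept: |ε-closure| = 2 + 7 = 9

9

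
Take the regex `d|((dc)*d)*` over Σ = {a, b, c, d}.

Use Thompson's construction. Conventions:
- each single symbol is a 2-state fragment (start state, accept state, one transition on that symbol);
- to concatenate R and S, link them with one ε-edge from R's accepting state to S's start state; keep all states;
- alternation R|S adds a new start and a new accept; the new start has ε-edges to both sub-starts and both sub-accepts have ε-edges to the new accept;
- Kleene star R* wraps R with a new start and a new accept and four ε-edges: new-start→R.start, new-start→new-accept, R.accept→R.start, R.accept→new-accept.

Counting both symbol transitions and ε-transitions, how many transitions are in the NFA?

18

Bottom-up over the parse tree:
Each of the 4 symbol leaves contributes 1 transition (1 symbol, 0 ε).
  dc — 3 transitions (2 symbol, 1 ε)
  (dc)* — 7 transitions (2 symbol, 5 ε)
  (dc)*d — 9 transitions (3 symbol, 6 ε)
  ((dc)*d)* — 13 transitions (3 symbol, 10 ε)
  d|((dc)*d)* — 18 transitions (4 symbol, 14 ε)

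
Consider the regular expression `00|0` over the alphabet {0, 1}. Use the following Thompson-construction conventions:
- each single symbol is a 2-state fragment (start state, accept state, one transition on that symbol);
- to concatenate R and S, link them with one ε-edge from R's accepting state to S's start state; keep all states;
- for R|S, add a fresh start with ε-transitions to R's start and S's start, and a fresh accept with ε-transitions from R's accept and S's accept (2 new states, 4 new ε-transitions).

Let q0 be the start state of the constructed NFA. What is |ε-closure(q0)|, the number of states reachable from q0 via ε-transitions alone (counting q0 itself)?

3

Work bottom-up. For each fragment F, track |ε-closure(F.start)| and whether F's accept lies in that closure (i.e. whether F accepts ε). A single-symbol fragment has closure size 1 and does not accept ε.
  00 → |ε-closure| equals the left operand's closure size = 1 (its accept is not ε-reachable, so the closure stops there)
  00|0 → new start ε-reaches every alternative's start; none of them accept ε, so the new accept is not reached: |ε-closure| = 1 + 1 + 1 = 3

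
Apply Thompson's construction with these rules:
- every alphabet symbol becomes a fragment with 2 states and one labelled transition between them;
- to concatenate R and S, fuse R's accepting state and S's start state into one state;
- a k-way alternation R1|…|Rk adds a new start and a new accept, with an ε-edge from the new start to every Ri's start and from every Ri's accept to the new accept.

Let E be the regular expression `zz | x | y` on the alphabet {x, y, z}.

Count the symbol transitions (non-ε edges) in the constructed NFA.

4

Recursing over subexpressions:
Each of the 4 symbol leaves contributes exactly 1 symbol transition.
  zz : 2 symbol transitions
  zz | x | y : 4 symbol transitions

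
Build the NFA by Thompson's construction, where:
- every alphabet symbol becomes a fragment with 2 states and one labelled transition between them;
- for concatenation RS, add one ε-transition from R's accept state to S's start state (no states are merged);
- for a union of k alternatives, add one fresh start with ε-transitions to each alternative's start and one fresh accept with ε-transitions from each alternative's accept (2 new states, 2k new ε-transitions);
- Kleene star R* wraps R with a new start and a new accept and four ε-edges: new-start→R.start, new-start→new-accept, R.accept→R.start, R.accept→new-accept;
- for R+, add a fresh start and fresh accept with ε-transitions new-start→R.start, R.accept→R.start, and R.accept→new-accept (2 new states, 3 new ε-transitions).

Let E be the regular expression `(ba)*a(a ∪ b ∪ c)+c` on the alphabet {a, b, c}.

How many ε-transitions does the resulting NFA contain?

Recursing over subexpressions:
Each of the 7 symbol leaves contributes 0 ε-transitions.
  ba — 1 ε-transition
  (ba)* — 5 ε-transitions
  a ∪ b ∪ c — 6 ε-transitions
  (a ∪ b ∪ c)+ — 9 ε-transitions
  (ba)*a(a ∪ b ∪ c)+c — 17 ε-transitions

17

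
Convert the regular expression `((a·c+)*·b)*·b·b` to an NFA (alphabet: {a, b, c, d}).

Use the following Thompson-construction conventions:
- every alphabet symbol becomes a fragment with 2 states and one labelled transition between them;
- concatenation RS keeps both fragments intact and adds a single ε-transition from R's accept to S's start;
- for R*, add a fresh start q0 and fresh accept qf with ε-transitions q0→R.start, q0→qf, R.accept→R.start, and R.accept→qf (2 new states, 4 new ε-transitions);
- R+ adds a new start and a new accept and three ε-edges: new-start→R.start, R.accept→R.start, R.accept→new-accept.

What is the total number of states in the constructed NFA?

By structural recursion:
Each of the 5 symbol leaves contributes a 2-state fragment.
  c+ = 4 states
  a·c+ = 6 states
  (a·c+)* = 8 states
  (a·c+)*·b = 10 states
  ((a·c+)*·b)* = 12 states
  ((a·c+)*·b)*·b·b = 16 states

16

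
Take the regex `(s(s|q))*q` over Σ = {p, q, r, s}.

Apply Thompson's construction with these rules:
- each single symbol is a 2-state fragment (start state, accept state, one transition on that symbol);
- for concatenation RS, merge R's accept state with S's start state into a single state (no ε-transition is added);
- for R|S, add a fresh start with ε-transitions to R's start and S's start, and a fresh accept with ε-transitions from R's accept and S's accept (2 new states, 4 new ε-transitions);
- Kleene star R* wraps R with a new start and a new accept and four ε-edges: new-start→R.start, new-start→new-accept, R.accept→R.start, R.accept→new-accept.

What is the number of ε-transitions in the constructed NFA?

8

By structural recursion:
Each of the 4 symbol leaves contributes 0 ε-transitions.
  s|q → 4 ε-transitions
  s(s|q) → 4 ε-transitions
  (s(s|q))* → 8 ε-transitions
  (s(s|q))*q → 8 ε-transitions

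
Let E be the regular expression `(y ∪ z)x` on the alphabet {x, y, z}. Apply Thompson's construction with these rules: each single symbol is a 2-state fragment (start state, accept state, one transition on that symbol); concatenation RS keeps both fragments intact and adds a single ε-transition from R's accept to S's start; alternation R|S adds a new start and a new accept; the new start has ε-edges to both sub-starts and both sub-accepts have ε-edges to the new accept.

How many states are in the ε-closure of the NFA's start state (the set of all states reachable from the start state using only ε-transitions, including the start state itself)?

Work bottom-up. For each fragment F, track |ε-closure(F.start)| and whether F's accept lies in that closure (i.e. whether F accepts ε). A single-symbol fragment has closure size 1 and does not accept ε.
  y ∪ z → |closure| = 1 + 1 + 1 = 3 (the new accept is not ε-reachable since no branch accepts ε)
  (y ∪ z)x → same as the first factor's closure: |closure| = 3

3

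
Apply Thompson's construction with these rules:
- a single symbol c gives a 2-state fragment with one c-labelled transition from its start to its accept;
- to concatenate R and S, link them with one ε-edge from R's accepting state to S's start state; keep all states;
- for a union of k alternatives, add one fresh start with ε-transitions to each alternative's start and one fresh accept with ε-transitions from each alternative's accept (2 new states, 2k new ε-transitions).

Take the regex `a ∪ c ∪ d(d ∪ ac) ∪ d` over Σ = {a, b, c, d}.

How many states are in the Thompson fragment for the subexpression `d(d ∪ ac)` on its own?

10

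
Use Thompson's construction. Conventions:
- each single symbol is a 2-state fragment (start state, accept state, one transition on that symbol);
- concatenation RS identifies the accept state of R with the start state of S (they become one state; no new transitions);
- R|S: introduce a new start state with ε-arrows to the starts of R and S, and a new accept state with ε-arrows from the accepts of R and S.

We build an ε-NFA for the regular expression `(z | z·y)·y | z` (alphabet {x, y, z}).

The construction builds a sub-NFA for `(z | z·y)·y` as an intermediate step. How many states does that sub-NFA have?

Fragment for `(z | z·y)·y`:
Each of the 4 symbol leaves contributes a 2-state fragment.
  z·y = 3 states
  z | z·y = 7 states
  (z | z·y)·y = 8 states

8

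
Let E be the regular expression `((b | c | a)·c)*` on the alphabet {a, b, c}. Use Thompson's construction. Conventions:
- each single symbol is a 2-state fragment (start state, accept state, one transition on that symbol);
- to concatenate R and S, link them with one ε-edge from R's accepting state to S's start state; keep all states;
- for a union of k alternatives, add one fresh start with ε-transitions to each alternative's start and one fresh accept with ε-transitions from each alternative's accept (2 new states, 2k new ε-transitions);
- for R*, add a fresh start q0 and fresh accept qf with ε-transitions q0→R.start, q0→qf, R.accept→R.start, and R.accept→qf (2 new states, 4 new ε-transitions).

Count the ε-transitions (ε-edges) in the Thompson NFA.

11

Building bottom-up:
Each of the 4 symbol leaves contributes 0 ε-transitions.
  b | c | a = 6 ε-transitions
  (b | c | a)·c = 7 ε-transitions
  ((b | c | a)·c)* = 11 ε-transitions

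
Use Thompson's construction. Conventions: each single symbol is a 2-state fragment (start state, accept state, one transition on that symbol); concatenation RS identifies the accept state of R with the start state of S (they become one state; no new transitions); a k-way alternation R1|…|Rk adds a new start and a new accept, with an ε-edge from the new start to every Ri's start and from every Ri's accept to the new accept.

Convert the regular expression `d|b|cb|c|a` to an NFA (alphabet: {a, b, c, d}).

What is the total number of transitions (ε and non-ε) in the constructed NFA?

16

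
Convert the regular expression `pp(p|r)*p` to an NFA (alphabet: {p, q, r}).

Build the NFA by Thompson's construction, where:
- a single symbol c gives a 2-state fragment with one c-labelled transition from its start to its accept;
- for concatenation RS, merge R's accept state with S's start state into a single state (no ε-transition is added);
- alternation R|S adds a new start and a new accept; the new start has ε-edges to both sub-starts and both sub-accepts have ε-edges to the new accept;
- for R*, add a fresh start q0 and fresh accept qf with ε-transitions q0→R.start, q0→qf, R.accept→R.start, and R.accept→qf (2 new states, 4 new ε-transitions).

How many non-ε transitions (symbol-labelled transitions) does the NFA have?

Recursing over subexpressions:
Each of the 5 symbol leaves contributes exactly 1 symbol transition.
  p|r : 2 symbol transitions
  (p|r)* : 2 symbol transitions
  pp(p|r)*p : 5 symbol transitions

5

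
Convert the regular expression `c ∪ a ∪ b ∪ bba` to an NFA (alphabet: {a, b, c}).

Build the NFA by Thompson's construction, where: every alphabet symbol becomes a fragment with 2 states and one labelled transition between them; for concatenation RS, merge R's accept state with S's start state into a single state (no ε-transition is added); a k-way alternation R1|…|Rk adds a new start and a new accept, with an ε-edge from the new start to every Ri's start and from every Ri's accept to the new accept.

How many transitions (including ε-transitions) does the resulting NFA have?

Per subexpression:
Each of the 6 symbol leaves contributes 1 transition (1 symbol, 0 ε).
  bba → 3 transitions (3 symbol, 0 ε)
  c ∪ a ∪ b ∪ bba → 14 transitions (6 symbol, 8 ε)

14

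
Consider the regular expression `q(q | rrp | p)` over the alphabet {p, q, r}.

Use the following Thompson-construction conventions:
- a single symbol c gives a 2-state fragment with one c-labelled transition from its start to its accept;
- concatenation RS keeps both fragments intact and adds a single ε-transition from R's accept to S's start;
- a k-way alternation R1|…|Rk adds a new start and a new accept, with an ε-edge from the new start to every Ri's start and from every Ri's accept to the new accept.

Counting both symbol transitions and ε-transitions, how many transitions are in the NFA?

15

Per subexpression:
Each of the 6 symbol leaves contributes 1 transition (1 symbol, 0 ε).
  rrp — 5 transitions (3 symbol, 2 ε)
  q | rrp | p — 13 transitions (5 symbol, 8 ε)
  q(q | rrp | p) — 15 transitions (6 symbol, 9 ε)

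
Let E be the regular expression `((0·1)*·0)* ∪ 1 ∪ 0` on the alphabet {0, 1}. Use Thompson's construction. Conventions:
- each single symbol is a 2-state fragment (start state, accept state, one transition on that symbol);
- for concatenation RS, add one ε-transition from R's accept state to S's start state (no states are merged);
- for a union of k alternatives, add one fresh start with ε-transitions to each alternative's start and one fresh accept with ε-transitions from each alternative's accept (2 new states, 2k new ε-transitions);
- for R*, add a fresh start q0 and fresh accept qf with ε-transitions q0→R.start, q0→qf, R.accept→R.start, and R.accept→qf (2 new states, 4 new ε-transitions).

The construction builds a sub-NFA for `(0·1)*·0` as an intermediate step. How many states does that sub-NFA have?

Fragment for `(0·1)*·0`:
Each of the 3 symbol leaves contributes a 2-state fragment.
  0·1 : 4 states
  (0·1)* : 6 states
  (0·1)*·0 : 8 states

8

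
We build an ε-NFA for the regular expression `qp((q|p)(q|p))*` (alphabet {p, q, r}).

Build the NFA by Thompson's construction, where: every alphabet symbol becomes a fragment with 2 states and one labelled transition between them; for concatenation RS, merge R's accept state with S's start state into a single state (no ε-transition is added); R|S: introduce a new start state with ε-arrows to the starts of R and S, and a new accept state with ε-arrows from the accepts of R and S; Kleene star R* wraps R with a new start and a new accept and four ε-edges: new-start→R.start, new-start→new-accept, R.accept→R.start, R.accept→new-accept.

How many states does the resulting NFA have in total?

15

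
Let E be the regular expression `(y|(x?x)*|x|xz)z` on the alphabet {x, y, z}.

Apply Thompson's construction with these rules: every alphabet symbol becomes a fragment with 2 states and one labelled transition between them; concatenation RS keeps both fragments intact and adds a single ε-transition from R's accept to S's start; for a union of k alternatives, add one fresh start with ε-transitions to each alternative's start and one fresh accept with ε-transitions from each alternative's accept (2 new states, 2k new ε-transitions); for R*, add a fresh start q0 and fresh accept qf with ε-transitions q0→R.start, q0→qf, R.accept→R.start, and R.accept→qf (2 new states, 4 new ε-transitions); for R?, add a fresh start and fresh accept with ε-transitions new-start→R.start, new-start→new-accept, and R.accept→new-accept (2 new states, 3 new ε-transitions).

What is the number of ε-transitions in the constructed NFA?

18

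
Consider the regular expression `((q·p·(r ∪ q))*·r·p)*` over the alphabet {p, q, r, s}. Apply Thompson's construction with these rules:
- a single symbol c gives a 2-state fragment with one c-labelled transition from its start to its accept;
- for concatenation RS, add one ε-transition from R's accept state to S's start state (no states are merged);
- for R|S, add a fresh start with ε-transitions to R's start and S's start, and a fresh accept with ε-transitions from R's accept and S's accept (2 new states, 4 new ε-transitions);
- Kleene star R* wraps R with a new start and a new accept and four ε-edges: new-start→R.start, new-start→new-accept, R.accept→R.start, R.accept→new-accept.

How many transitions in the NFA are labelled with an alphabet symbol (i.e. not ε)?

6

Building bottom-up:
Each of the 6 symbol leaves contributes exactly 1 symbol transition.
  r ∪ q = 2 symbol transitions
  q·p·(r ∪ q) = 4 symbol transitions
  (q·p·(r ∪ q))* = 4 symbol transitions
  (q·p·(r ∪ q))*·r·p = 6 symbol transitions
  ((q·p·(r ∪ q))*·r·p)* = 6 symbol transitions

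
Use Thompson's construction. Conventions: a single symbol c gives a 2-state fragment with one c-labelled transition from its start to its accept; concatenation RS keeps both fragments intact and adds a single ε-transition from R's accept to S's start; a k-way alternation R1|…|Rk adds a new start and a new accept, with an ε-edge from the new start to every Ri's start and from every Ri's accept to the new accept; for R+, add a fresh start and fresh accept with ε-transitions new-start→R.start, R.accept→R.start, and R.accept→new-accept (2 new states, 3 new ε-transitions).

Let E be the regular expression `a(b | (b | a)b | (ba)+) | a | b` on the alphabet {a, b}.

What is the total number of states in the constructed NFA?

Per subexpression:
Each of the 9 symbol leaves contributes a 2-state fragment.
  b | a = 6 states
  (b | a)b = 8 states
  ba = 4 states
  (ba)+ = 6 states
  b | (b | a)b | (ba)+ = 18 states
  a(b | (b | a)b | (ba)+) = 20 states
  a(b | (b | a)b | (ba)+) | a | b = 26 states

26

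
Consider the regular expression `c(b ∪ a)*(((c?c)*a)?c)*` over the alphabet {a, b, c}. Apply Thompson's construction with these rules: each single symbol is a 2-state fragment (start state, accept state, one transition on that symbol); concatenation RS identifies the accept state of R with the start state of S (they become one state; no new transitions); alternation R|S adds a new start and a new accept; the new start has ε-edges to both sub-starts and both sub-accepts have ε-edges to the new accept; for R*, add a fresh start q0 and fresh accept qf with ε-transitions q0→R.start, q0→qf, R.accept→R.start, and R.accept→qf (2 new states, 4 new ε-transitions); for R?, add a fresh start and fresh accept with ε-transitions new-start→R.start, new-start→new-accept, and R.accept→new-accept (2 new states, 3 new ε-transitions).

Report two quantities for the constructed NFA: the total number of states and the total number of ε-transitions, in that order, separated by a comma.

21, 22

Building bottom-up:
Each of the 7 symbol leaves contributes 2 states and 0 ε-transitions.
  b ∪ a → 6 states, 4 ε-transitions
  (b ∪ a)* → 8 states, 8 ε-transitions
  c? → 4 states, 3 ε-transitions
  c?c → 5 states, 3 ε-transitions
  (c?c)* → 7 states, 7 ε-transitions
  (c?c)*a → 8 states, 7 ε-transitions
  ((c?c)*a)? → 10 states, 10 ε-transitions
  ((c?c)*a)?c → 11 states, 10 ε-transitions
  (((c?c)*a)?c)* → 13 states, 14 ε-transitions
  c(b ∪ a)*(((c?c)*a)?c)* → 21 states, 22 ε-transitions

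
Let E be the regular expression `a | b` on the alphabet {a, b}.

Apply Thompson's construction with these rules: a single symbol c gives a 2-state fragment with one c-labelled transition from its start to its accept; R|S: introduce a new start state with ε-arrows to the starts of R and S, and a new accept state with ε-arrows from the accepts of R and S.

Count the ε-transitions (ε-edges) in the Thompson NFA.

By structural recursion:
Each of the 2 symbol leaves contributes 0 ε-transitions.
  a | b → 4 ε-transitions

4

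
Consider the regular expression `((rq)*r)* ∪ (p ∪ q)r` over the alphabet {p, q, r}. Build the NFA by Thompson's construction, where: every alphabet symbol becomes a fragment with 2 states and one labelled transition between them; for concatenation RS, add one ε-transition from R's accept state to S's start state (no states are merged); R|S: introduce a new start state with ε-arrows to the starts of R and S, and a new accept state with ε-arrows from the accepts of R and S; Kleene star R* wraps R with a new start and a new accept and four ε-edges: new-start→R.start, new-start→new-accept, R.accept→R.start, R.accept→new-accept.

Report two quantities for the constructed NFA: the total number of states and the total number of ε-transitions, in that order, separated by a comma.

Recursing over subexpressions:
Each of the 6 symbol leaves contributes 2 states and 0 ε-transitions.
  rq — 4 states, 1 ε-transition
  (rq)* — 6 states, 5 ε-transitions
  (rq)*r — 8 states, 6 ε-transitions
  ((rq)*r)* — 10 states, 10 ε-transitions
  p ∪ q — 6 states, 4 ε-transitions
  (p ∪ q)r — 8 states, 5 ε-transitions
  ((rq)*r)* ∪ (p ∪ q)r — 20 states, 19 ε-transitions

20, 19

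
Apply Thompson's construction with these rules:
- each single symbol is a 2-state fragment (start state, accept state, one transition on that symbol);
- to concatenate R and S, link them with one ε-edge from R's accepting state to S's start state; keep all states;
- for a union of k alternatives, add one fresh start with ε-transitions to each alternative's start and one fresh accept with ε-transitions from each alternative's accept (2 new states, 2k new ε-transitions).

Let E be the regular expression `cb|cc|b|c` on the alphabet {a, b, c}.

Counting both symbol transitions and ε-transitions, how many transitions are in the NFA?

Recursing over subexpressions:
Each of the 6 symbol leaves contributes 1 transition (1 symbol, 0 ε).
  cb → 3 transitions (2 symbol, 1 ε)
  cc → 3 transitions (2 symbol, 1 ε)
  cb|cc|b|c → 16 transitions (6 symbol, 10 ε)

16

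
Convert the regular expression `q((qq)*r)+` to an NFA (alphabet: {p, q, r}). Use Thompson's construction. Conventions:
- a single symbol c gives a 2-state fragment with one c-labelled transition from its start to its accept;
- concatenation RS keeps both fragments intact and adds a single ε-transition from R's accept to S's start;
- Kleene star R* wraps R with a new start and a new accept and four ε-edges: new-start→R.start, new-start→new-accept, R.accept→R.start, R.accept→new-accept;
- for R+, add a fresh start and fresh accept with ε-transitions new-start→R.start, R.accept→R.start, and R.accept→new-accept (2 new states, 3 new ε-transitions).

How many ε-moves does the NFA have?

Per subexpression:
Each of the 4 symbol leaves contributes 0 ε-transitions.
  qq : 1 ε-transition
  (qq)* : 5 ε-transitions
  (qq)*r : 6 ε-transitions
  ((qq)*r)+ : 9 ε-transitions
  q((qq)*r)+ : 10 ε-transitions

10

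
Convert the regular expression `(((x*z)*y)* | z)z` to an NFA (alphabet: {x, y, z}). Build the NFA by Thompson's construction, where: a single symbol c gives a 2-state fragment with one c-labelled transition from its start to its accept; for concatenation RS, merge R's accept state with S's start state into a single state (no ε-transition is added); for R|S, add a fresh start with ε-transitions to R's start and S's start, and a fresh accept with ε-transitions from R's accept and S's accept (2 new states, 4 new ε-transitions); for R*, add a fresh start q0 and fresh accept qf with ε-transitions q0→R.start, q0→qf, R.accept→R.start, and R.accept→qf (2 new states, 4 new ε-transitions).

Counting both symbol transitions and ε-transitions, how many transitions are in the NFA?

21

Recursing over subexpressions:
Each of the 5 symbol leaves contributes 1 transition (1 symbol, 0 ε).
  x* : 5 transitions (1 symbol, 4 ε)
  x*z : 6 transitions (2 symbol, 4 ε)
  (x*z)* : 10 transitions (2 symbol, 8 ε)
  (x*z)*y : 11 transitions (3 symbol, 8 ε)
  ((x*z)*y)* : 15 transitions (3 symbol, 12 ε)
  ((x*z)*y)* | z : 20 transitions (4 symbol, 16 ε)
  (((x*z)*y)* | z)z : 21 transitions (5 symbol, 16 ε)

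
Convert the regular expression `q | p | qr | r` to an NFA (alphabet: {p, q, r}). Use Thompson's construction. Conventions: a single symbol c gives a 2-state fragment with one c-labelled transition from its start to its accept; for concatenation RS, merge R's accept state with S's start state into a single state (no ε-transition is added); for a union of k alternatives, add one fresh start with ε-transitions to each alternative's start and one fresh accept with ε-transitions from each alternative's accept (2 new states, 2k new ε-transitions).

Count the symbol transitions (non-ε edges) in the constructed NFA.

5

Building bottom-up:
Each of the 5 symbol leaves contributes exactly 1 symbol transition.
  qr → 2 symbol transitions
  q | p | qr | r → 5 symbol transitions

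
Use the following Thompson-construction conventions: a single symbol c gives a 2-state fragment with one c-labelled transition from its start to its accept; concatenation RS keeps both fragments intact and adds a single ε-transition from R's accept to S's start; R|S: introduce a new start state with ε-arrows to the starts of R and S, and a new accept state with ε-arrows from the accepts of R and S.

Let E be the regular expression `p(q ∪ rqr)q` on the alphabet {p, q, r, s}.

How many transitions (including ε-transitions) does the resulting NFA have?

Building bottom-up:
Each of the 6 symbol leaves contributes 1 transition (1 symbol, 0 ε).
  rqr — 5 transitions (3 symbol, 2 ε)
  q ∪ rqr — 10 transitions (4 symbol, 6 ε)
  p(q ∪ rqr)q — 14 transitions (6 symbol, 8 ε)

14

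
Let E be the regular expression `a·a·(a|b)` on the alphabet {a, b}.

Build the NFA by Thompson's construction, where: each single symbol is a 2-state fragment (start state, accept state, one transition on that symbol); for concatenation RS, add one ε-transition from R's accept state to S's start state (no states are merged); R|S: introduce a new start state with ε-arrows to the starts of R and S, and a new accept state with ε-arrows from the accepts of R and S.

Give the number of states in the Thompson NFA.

Bottom-up over the parse tree:
Each of the 4 symbol leaves contributes a 2-state fragment.
  a|b → 6 states
  a·a·(a|b) → 10 states

10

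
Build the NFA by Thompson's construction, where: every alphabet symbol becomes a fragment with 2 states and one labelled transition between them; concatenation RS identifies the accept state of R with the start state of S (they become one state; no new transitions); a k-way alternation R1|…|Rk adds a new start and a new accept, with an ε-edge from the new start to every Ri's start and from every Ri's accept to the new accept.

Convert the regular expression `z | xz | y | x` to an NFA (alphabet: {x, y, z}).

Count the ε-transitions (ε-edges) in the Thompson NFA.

Per subexpression:
Each of the 5 symbol leaves contributes 0 ε-transitions.
  xz — 0 ε-transitions
  z | xz | y | x — 8 ε-transitions

8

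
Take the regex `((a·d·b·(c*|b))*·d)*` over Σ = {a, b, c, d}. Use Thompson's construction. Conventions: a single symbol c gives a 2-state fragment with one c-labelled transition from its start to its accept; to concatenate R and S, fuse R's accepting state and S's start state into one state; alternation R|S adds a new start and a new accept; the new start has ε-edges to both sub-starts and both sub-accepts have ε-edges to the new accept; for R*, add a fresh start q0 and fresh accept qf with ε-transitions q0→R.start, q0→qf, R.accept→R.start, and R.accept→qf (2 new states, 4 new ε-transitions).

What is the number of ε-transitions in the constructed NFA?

Building bottom-up:
Each of the 6 symbol leaves contributes 0 ε-transitions.
  c* = 4 ε-transitions
  c*|b = 8 ε-transitions
  a·d·b·(c*|b) = 8 ε-transitions
  (a·d·b·(c*|b))* = 12 ε-transitions
  (a·d·b·(c*|b))*·d = 12 ε-transitions
  ((a·d·b·(c*|b))*·d)* = 16 ε-transitions

16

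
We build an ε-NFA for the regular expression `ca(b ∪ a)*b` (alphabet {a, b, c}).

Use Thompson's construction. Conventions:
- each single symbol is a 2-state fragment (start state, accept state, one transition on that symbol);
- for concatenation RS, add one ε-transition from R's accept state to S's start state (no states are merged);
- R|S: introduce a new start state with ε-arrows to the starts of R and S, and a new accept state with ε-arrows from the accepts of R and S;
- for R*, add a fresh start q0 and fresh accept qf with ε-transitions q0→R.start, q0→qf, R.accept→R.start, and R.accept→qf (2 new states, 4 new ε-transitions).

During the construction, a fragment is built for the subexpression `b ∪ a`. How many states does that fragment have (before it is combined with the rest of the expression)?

Fragment for `b ∪ a`:
Each of the 2 symbol leaves contributes a 2-state fragment.
  b ∪ a = 6 states

6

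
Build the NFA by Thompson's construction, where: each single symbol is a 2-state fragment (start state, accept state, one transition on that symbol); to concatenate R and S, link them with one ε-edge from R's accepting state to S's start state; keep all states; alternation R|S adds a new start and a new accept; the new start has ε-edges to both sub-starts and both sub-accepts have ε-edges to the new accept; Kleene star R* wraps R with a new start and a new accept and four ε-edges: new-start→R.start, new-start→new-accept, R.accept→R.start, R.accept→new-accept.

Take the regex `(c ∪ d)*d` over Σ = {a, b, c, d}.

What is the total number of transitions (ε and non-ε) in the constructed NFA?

Bottom-up over the parse tree:
Each of the 3 symbol leaves contributes 1 transition (1 symbol, 0 ε).
  c ∪ d → 6 transitions (2 symbol, 4 ε)
  (c ∪ d)* → 10 transitions (2 symbol, 8 ε)
  (c ∪ d)*d → 12 transitions (3 symbol, 9 ε)

12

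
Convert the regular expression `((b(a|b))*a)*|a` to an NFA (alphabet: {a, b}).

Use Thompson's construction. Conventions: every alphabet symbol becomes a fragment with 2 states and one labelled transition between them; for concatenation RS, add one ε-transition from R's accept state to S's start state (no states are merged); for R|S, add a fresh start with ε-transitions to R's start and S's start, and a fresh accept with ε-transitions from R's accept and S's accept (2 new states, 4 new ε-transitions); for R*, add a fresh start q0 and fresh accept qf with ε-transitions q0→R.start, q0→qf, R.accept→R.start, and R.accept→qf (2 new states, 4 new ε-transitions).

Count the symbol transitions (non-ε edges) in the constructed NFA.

5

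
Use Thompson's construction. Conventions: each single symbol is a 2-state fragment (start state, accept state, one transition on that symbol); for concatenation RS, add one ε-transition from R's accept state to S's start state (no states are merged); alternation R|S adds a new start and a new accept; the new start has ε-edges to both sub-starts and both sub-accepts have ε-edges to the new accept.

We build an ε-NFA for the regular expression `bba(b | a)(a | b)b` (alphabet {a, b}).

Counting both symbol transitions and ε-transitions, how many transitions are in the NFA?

Recursing over subexpressions:
Each of the 8 symbol leaves contributes 1 transition (1 symbol, 0 ε).
  b | a = 6 transitions (2 symbol, 4 ε)
  a | b = 6 transitions (2 symbol, 4 ε)
  bba(b | a)(a | b)b = 21 transitions (8 symbol, 13 ε)

21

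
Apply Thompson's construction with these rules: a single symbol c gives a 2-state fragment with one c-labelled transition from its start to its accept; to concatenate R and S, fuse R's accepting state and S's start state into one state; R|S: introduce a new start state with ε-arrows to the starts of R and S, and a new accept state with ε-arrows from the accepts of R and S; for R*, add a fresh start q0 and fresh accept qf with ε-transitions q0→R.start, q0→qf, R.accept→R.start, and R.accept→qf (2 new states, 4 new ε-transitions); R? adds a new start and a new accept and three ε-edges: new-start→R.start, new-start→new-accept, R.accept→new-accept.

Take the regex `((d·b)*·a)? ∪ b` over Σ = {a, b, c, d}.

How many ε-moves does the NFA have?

11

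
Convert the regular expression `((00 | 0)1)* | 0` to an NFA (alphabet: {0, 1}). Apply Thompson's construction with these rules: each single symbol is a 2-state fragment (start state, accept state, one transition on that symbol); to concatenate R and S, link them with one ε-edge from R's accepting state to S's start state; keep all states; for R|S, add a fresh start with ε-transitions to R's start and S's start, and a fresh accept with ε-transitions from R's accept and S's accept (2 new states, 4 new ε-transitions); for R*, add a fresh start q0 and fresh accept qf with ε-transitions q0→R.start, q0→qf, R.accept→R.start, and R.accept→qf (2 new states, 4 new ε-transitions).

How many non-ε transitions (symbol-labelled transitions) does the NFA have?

Building bottom-up:
Each of the 5 symbol leaves contributes exactly 1 symbol transition.
  00 = 2 symbol transitions
  00 | 0 = 3 symbol transitions
  (00 | 0)1 = 4 symbol transitions
  ((00 | 0)1)* = 4 symbol transitions
  ((00 | 0)1)* | 0 = 5 symbol transitions

5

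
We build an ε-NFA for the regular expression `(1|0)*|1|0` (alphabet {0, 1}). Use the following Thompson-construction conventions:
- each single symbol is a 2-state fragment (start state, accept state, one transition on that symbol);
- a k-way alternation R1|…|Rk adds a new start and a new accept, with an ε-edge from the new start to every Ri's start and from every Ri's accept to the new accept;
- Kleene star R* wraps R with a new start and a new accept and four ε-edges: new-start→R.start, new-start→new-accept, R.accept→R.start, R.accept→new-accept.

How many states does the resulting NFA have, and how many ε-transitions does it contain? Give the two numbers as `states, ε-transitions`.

Recursing over subexpressions:
Each of the 4 symbol leaves contributes 2 states and 0 ε-transitions.
  1|0 = 6 states, 4 ε-transitions
  (1|0)* = 8 states, 8 ε-transitions
  (1|0)*|1|0 = 14 states, 14 ε-transitions

14, 14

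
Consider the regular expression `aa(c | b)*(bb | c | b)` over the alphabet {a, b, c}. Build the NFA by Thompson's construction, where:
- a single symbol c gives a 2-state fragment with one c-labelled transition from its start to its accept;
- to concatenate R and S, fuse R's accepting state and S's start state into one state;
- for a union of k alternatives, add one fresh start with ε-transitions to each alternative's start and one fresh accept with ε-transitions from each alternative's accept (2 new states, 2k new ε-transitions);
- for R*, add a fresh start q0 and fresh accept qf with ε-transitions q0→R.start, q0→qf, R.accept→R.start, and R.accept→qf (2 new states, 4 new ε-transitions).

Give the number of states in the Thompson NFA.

By structural recursion:
Each of the 8 symbol leaves contributes a 2-state fragment.
  c | b — 6 states
  (c | b)* — 8 states
  bb — 3 states
  bb | c | b — 9 states
  aa(c | b)*(bb | c | b) — 18 states

18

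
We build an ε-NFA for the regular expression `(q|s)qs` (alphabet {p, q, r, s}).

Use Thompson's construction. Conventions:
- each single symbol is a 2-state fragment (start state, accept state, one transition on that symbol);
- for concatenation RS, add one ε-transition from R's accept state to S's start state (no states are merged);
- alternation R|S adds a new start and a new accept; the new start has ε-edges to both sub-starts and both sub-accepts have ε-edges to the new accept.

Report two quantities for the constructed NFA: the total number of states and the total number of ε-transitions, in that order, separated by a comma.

10, 6

Recursing over subexpressions:
Each of the 4 symbol leaves contributes 2 states and 0 ε-transitions.
  q|s → 6 states, 4 ε-transitions
  (q|s)qs → 10 states, 6 ε-transitions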